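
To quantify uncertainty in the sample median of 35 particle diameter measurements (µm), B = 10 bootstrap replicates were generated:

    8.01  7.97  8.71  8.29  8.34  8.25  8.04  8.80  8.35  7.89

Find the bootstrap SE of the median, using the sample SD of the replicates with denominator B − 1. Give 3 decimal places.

SE* = 0.306

Bootstrap SE is the standard deviation of the 10 replicate medians.
Mean of replicates: (8.01 + 7.97 + 8.71 + 8.29 + 8.34 + 8.25 + 8.04 + 8.80 + 8.35 + 7.89) / 10 = 82.6500 / 10 = 8.2650
Sum of squared deviations: (−0.2550)² + (−0.2950)² + (+0.4450)² + (+0.0250)² + (+0.0750)² + (−0.0150)² + (−0.2250)² + (+0.5350)² + (+0.0850)² + (−0.3750)² = 0.8413
Variance = 0.8413 / 9 = 0.0935
SE* = √0.0935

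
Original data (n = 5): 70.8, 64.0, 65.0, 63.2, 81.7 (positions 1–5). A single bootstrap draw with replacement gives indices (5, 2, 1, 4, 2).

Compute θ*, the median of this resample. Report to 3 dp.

Resample values: 81.7, 64.0, 70.8, 63.2, 64.0.
Sorted: 63.2, 64.0, 64.0, 70.8, 81.7
Median = middle value = 64.000

θ* = 64.000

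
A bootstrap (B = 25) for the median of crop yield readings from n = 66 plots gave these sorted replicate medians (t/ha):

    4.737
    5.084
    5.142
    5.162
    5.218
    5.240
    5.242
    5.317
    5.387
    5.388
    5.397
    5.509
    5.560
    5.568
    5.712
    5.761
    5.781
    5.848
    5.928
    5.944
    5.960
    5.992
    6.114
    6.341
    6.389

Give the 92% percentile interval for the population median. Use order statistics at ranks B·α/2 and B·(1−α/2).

(4.737, 6.341)

α = 0.08; lower rank = 25 × 0.040 = 1; upper rank = 25 × 0.960 = 24.
The 1st smallest replicate is 4.737; the 24th is 6.341.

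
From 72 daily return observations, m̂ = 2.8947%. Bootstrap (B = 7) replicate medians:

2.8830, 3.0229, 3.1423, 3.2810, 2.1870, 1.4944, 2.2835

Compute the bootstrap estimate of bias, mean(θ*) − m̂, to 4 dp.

mean(θ*) = (2.8830 + 3.0229 + 3.1423 + 3.2810 + 2.1870 + 1.4944 + 2.2835) / 7 = 2.61344
bias = 2.61344 − 2.8947

bias = −0.2813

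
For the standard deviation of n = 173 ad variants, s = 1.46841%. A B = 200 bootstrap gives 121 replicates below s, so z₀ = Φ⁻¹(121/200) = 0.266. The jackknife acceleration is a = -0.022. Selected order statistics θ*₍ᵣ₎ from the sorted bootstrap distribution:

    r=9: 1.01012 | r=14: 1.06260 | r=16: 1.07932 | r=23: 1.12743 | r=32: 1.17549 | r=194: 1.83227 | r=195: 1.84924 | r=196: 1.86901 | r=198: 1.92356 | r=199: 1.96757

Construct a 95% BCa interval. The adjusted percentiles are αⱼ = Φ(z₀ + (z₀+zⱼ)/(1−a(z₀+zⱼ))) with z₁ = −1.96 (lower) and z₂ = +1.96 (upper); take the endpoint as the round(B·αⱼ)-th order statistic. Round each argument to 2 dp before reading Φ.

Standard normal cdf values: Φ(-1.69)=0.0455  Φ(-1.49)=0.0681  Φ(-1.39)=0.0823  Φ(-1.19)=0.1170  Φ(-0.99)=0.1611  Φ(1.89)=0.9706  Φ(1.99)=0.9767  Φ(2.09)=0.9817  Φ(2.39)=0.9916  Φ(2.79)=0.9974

Lower: z₀ + z₁ = 0.266 + (-1.960) = -1.694; 1 − a(z₀+z₁) = 1 − (-0.022)(-1.694) = 0.9627; argument = 0.266 + (-1.694)/0.9627 = -1.4936 → -1.49.
α₁ = Φ(-1.49) = 0.0681; rank = round(200 × 0.0681) = 14; θ*₍14₎ = 1.06260.
Upper: z₀ + z₂ = 2.226; 1 − a(z₀+z₂) = 1.0490; argument = 2.3881 → 2.39; α₂ = 0.9916; rank = 198; θ*₍198₎ = 1.92356.

(1.06260, 1.92356)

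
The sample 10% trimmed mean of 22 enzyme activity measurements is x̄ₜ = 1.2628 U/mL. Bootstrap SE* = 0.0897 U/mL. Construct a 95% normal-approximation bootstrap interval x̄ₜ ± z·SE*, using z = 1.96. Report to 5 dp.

(1.08699, 1.43861)

Margin = 1.96 × 0.0897 = 0.175812
Interval: 1.2628 ± 0.175812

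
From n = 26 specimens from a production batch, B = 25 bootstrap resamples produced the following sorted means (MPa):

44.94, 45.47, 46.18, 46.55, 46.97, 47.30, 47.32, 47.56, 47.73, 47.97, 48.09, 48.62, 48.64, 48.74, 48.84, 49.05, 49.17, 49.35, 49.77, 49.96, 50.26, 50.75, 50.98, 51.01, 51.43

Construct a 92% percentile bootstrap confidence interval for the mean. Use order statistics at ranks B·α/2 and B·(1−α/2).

(44.94, 51.01)

α = 0.08; lower rank = 25 × 0.040 = 1; upper rank = 25 × 0.960 = 24.
The 1st smallest replicate is 44.94; the 24th is 51.01.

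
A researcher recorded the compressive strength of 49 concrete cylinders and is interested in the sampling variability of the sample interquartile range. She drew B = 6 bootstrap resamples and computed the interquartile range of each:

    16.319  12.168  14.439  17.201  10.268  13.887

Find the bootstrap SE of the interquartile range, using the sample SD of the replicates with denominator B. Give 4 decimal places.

SE* = 2.3488

Bootstrap SE is the standard deviation of the 6 replicate interquartile ranges.
Mean of replicates: (16.319 + 12.168 + 14.439 + 17.201 + 10.268 + 13.887) / 6 = 84.28200 / 6 = 14.04700
Sum of squared deviations: (+2.27200)² + (−1.87900)² + (+0.39200)² + (+3.15400)² + (−3.77900)² + (−0.16000)² = 33.10045
Variance = 33.10045 / 6 = 5.51674
SE* = √5.51674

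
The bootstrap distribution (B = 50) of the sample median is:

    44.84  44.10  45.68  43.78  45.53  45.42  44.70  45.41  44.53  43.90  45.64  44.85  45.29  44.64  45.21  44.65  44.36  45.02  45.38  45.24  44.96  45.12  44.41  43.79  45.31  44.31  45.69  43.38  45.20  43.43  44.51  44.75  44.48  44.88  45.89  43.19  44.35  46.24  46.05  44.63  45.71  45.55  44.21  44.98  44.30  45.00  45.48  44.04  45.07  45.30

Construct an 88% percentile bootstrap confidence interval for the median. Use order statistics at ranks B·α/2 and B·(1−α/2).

(43.43, 45.71)

Sorted replicates: 43.19, 43.38, 43.43, 43.78, 43.79, 43.90, 44.04, 44.10, 44.21, 44.30, 44.31, 44.35, 44.36, 44.41, 44.48, 44.51, 44.53, 44.63, 44.64, 44.65, 44.70, 44.75, 44.84, 44.85, 44.88, 44.96, 44.98, 45.00, 45.02, 45.07, 45.12, 45.20, 45.21, 45.24, 45.29, 45.30, 45.31, 45.38, 45.41, 45.42, 45.48, 45.53, 45.55, 45.64, 45.68, 45.69, 45.71, 45.89, 46.05, 46.24
α = 0.12; lower rank = 50 × 0.060 = 3; upper rank = 50 × 0.940 = 47.
The 3rd smallest replicate is 43.43; the 47th is 45.71.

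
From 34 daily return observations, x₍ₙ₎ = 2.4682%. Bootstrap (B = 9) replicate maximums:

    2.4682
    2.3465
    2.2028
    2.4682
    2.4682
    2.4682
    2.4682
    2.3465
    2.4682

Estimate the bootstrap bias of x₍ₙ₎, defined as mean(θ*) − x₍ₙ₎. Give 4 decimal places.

mean(θ*) = (2.4682 + 2.3465 + 2.2028 + 2.4682 + 2.4682 + 2.4682 + 2.4682 + 2.3465 + 2.4682) / 9 = 2.41167
bias = 2.41167 − 2.4682

bias = −0.0565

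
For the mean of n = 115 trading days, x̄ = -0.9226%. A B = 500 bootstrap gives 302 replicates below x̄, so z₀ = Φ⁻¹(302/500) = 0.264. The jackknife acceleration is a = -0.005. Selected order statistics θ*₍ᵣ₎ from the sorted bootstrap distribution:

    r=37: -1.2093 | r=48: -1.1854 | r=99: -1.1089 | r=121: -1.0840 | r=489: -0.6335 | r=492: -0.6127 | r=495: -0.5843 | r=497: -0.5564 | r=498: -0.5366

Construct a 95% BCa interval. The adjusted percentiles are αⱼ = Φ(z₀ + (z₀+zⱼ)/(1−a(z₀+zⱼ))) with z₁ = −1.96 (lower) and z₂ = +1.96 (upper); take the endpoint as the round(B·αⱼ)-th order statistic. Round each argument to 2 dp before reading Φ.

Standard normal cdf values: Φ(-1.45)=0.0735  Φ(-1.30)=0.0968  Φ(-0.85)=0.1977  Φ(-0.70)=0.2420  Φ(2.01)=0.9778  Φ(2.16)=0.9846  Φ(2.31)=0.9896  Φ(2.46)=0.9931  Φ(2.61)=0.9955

(-1.2093, -0.5564)

Lower: z₀ + z₁ = 0.264 + (-1.960) = -1.696; 1 − a(z₀+z₁) = 1 − (-0.005)(-1.696) = 0.9915; argument = 0.264 + (-1.696)/0.9915 = -1.4465 → -1.45.
α₁ = Φ(-1.45) = 0.0735; rank = round(500 × 0.0735) = 37; θ*₍37₎ = -1.2093.
Upper: z₀ + z₂ = 2.224; 1 − a(z₀+z₂) = 1.0111; argument = 2.4635 → 2.46; α₂ = 0.9931; rank = 497; θ*₍497₎ = -0.5564.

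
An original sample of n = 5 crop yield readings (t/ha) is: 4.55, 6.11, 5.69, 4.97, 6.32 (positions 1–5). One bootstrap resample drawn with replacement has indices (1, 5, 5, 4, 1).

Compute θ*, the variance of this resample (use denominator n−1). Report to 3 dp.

θ* = 0.826

Resample values: 4.55, 6.32, 6.32, 4.97, 4.55.
Mean = 5.3420; sum of squared deviations = 3.3059
s² = 3.3059 / 4 = 0.8265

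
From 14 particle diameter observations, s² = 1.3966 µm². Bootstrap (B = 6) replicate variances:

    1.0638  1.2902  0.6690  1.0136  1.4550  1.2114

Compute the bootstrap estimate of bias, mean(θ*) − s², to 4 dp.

bias = −0.2794

mean(θ*) = (1.0638 + 1.2902 + 0.6690 + 1.0136 + 1.4550 + 1.2114) / 6 = 1.11717
bias = 1.11717 − 1.3966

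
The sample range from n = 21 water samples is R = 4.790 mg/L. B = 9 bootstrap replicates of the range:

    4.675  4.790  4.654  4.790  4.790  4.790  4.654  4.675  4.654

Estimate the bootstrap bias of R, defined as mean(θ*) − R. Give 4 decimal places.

mean(θ*) = (4.675 + 4.790 + 4.654 + 4.790 + 4.790 + 4.790 + 4.654 + 4.675 + 4.654) / 9 = 4.71911
bias = 4.71911 − 4.790

bias = −0.0709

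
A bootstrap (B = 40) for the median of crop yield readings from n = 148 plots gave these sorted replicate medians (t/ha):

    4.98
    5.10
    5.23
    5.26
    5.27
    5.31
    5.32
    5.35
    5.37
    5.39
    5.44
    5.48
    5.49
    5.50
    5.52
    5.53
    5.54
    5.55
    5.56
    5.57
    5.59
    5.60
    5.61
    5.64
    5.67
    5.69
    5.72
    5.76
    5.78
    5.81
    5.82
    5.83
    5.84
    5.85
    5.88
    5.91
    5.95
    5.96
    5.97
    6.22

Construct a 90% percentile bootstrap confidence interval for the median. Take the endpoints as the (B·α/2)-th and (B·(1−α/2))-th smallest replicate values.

α = 0.10; lower rank = 40 × 0.050 = 2; upper rank = 40 × 0.950 = 38.
The 2nd smallest replicate is 5.10; the 38th is 5.96.

(5.10, 5.96)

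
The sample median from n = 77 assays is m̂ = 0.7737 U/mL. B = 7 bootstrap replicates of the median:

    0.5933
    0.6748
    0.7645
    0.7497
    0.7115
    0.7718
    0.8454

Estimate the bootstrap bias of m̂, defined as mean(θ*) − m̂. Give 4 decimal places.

mean(θ*) = (0.5933 + 0.6748 + 0.7645 + 0.7497 + 0.7115 + 0.7718 + 0.8454) / 7 = 0.73014
bias = 0.73014 − 0.7737

bias = −0.0436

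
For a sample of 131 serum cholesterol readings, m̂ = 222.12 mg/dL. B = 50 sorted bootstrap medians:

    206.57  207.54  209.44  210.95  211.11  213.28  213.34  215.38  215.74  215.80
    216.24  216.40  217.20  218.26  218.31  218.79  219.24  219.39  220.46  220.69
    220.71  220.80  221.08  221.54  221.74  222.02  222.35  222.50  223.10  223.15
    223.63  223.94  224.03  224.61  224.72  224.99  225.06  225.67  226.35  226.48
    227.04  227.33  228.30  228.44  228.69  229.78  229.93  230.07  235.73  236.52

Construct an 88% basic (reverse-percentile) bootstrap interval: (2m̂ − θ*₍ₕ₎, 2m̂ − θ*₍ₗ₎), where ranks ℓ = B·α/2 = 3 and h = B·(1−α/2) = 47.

(214.31, 234.80)

Percentile endpoints at ranks 3 and 47: θ*₍3₎ = 209.44, θ*₍47₎ = 229.93.
Basic interval reflects these around m̂:
  lower = 2 × 222.12 − 229.93 = 214.31
  upper = 2 × 222.12 − 209.44 = 234.80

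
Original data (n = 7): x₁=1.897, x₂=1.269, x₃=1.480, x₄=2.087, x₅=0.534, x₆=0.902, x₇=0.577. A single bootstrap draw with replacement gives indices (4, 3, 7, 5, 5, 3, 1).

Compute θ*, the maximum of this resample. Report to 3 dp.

Resample values: 2.087, 1.480, 0.577, 0.534, 0.534, 1.480, 1.897.
Maximum = 2.087

θ* = 2.087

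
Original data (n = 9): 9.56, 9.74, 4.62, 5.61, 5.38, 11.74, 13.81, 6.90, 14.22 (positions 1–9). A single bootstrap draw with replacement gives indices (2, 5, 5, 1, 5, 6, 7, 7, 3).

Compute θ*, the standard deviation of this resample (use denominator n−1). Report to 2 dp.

Resample values: 9.74, 5.38, 5.38, 9.56, 5.38, 11.74, 13.81, 13.81, 4.62.
Mean = 8.8244; sum of squared deviations = 112.8612
s² = 112.8612 / 8 = 14.1077
s = √14.1077 = 3.76

θ* = 3.76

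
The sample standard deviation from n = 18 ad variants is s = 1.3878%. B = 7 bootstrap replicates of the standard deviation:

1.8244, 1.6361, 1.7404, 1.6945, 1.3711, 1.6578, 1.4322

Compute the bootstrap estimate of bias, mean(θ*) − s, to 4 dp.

mean(θ*) = (1.8244 + 1.6361 + 1.7404 + 1.6945 + 1.3711 + 1.6578 + 1.4322) / 7 = 1.62236
bias = 1.62236 − 1.3878

bias = +0.2346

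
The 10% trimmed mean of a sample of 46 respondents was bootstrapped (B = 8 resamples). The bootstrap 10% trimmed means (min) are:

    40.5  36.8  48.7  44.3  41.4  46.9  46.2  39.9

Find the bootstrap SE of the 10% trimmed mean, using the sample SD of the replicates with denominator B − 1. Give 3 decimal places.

Bootstrap SE is the standard deviation of the 8 replicate 10% trimmed means.
Mean of replicates: (40.5 + 36.8 + 48.7 + 44.3 + 41.4 + 46.9 + 46.2 + 39.9) / 8 = 344.7000 / 8 = 43.0875
Sum of squared deviations: (−2.5875)² + (−6.2875)² + (+5.6125)² + (+1.2125)² + (−1.6875)² + (+3.8125)² + (+3.1125)² + (−3.1875)² = 116.4288
Variance = 116.4288 / 7 = 16.6327
SE* = √16.6327

SE* = 4.078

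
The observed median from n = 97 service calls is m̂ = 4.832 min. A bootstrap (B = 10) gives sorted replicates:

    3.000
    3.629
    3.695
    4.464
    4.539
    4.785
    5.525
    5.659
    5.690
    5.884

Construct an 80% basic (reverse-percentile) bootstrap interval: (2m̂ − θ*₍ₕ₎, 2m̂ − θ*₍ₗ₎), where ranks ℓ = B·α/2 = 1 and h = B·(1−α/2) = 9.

Percentile endpoints at ranks 1 and 9: θ*₍1₎ = 3.000, θ*₍9₎ = 5.690.
Basic interval reflects these around m̂:
  lower = 2 × 4.832 − 5.690 = 3.974
  upper = 2 × 4.832 − 3.000 = 6.664

(3.974, 6.664)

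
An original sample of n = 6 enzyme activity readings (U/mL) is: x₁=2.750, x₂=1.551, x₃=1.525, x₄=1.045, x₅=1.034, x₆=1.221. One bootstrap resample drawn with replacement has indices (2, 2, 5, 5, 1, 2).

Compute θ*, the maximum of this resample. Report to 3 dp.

θ* = 2.750

Resample values: 1.551, 1.551, 1.034, 1.034, 2.750, 1.551.
Maximum = 2.750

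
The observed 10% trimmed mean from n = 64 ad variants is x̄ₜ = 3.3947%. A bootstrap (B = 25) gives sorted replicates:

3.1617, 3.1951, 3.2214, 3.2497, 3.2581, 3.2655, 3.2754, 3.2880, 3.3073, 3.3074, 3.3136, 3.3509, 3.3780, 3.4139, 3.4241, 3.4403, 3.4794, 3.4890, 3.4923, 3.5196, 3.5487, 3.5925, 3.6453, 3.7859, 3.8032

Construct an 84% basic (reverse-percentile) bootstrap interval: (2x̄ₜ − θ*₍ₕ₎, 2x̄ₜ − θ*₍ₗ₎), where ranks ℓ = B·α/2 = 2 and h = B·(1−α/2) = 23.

(3.1441, 3.5943)

Percentile endpoints at ranks 2 and 23: θ*₍2₎ = 3.1951, θ*₍23₎ = 3.6453.
Basic interval reflects these around x̄ₜ:
  lower = 2 × 3.3947 − 3.6453 = 3.1441
  upper = 2 × 3.3947 − 3.1951 = 3.5943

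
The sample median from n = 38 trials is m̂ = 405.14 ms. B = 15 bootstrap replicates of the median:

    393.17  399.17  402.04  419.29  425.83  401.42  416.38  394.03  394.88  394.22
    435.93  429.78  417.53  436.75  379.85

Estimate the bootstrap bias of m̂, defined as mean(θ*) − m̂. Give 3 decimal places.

bias = +4.211

mean(θ*) = (393.17 + 399.17 + 402.04 + 419.29 + 425.83 + 401.42 + 416.38 + 394.03 + 394.88 + 394.22 + 435.93 + 429.78 + 417.53 + 436.75 + 379.85) / 15 = 409.3513
bias = 409.3513 − 405.14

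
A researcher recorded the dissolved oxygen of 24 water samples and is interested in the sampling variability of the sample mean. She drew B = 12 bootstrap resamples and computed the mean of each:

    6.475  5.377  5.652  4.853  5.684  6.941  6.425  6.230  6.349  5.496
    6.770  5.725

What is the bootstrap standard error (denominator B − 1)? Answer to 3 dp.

Bootstrap SE is the standard deviation of the 12 replicate means.
Mean of replicates: (6.475 + 5.377 + 5.652 + 4.853 + 5.684 + 6.941 + 6.425 + 6.230 + 6.349 + 5.496 + 6.770 + 5.725) / 12 = 71.9770 / 12 = 5.9981
Sum of squared deviations: (+0.4769)² + (−0.6211)² + (−0.3461)² + (−1.1451)² + (−0.3141)² + (+0.9429)² + (+0.4269)² + (+0.2319)² + (+0.3509)² + (−0.5021)² + (+0.7719)² + (−0.2731)² = 4.3136
Variance = 4.3136 / 11 = 0.3921
SE* = √0.3921

SE* = 0.626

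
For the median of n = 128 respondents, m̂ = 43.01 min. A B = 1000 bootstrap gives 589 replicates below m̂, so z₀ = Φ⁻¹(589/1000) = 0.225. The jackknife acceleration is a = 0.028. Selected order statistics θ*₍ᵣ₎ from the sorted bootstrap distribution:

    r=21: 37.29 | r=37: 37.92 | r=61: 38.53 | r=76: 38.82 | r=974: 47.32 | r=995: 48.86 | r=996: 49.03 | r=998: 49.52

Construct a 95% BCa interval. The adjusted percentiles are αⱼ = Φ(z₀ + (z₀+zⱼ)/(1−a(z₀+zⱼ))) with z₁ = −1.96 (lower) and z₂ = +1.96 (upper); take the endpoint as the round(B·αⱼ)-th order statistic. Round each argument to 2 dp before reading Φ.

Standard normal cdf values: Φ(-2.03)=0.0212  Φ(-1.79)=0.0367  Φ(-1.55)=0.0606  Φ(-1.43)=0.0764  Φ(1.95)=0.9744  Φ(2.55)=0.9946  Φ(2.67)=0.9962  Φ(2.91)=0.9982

(38.82, 48.86)

Lower: z₀ + z₁ = 0.225 + (-1.960) = -1.735; 1 − a(z₀+z₁) = 1 − (0.028)(-1.735) = 1.0486; argument = 0.225 + (-1.735)/1.0486 = -1.4296 → -1.43.
α₁ = Φ(-1.43) = 0.0764; rank = round(1000 × 0.0764) = 76; θ*₍76₎ = 38.82.
Upper: z₀ + z₂ = 2.185; 1 − a(z₀+z₂) = 0.9388; argument = 2.5524 → 2.55; α₂ = 0.9946; rank = 995; θ*₍995₎ = 48.86.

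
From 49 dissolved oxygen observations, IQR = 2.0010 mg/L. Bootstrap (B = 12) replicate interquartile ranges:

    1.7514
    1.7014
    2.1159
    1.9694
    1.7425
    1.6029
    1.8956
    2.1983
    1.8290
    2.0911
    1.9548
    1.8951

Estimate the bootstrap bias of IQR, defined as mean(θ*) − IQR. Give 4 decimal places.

bias = −0.1054

mean(θ*) = (1.7514 + 1.7014 + 2.1159 + 1.9694 + 1.7425 + 1.6029 + 1.8956 + 2.1983 + 1.8290 + 2.0911 + 1.9548 + 1.8951) / 12 = 1.89562
bias = 1.89562 − 2.0010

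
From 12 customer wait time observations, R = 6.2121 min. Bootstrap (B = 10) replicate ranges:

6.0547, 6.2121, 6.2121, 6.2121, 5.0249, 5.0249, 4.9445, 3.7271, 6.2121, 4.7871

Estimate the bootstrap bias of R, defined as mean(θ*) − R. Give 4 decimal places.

bias = −0.7709

mean(θ*) = (6.0547 + 6.2121 + 6.2121 + 6.2121 + 5.0249 + 5.0249 + 4.9445 + 3.7271 + 6.2121 + 4.7871) / 10 = 5.44116
bias = 5.44116 − 6.2121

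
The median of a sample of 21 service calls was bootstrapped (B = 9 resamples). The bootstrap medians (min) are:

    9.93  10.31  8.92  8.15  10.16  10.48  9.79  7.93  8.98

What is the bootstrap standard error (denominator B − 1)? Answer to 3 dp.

SE* = 0.944

Bootstrap SE is the standard deviation of the 9 replicate medians.
Mean of replicates: (9.93 + 10.31 + 8.92 + 8.15 + 10.16 + 10.48 + 9.79 + 7.93 + 8.98) / 9 = 84.6500 / 9 = 9.4056
Sum of squared deviations: (+0.5244)² + (+0.9044)² + (−0.4856)² + (−1.2556)² + (+0.7544)² + (+1.0744)² + (+0.3844)² + (−1.4756)² + (−0.4256)² = 7.1350
Variance = 7.1350 / 8 = 0.8919
SE* = √0.8919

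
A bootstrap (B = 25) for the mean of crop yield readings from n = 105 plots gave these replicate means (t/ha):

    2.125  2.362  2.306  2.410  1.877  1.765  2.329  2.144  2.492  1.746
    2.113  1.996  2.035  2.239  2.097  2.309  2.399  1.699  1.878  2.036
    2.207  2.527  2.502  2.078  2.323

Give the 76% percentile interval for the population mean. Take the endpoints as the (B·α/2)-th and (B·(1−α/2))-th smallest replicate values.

(1.765, 2.410)

Sorted replicates: 1.699, 1.746, 1.765, 1.877, 1.878, 1.996, 2.035, 2.036, 2.078, 2.097, 2.113, 2.125, 2.144, 2.207, 2.239, 2.306, 2.309, 2.323, 2.329, 2.362, 2.399, 2.410, 2.492, 2.502, 2.527
α = 0.24; lower rank = 25 × 0.120 = 3; upper rank = 25 × 0.880 = 22.
The 3rd smallest replicate is 1.765; the 22nd is 2.410.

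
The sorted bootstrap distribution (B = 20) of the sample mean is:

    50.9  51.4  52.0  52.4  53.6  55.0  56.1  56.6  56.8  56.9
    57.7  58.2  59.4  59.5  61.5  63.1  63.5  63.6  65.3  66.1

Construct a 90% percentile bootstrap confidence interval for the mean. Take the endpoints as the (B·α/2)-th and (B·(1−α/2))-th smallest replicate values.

α = 0.10; lower rank = 20 × 0.050 = 1; upper rank = 20 × 0.950 = 19.
The 1st smallest replicate is 50.9; the 19th is 65.3.

(50.9, 65.3)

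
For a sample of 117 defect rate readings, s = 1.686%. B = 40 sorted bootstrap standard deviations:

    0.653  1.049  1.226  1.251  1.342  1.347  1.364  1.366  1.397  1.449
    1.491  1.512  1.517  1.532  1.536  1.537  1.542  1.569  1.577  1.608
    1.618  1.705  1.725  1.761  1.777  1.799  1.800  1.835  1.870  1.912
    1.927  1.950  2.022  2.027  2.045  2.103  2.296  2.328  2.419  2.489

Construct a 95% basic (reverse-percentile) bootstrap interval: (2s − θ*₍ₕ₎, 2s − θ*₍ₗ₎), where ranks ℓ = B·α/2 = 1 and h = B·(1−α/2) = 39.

(0.953, 2.719)

Percentile endpoints at ranks 1 and 39: θ*₍1₎ = 0.653, θ*₍39₎ = 2.419.
Basic interval reflects these around s:
  lower = 2 × 1.686 − 2.419 = 0.953
  upper = 2 × 1.686 − 0.653 = 2.719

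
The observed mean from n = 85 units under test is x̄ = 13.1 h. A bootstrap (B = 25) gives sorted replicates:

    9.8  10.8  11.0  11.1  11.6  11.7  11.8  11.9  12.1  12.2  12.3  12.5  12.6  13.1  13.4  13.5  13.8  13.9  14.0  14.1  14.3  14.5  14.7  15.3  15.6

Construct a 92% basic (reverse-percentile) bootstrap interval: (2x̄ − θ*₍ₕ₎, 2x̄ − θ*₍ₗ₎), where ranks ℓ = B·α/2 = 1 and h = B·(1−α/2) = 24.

(10.9, 16.4)

Percentile endpoints at ranks 1 and 24: θ*₍1₎ = 9.8, θ*₍24₎ = 15.3.
Basic interval reflects these around x̄:
  lower = 2 × 13.1 − 15.3 = 10.9
  upper = 2 × 13.1 − 9.8 = 16.4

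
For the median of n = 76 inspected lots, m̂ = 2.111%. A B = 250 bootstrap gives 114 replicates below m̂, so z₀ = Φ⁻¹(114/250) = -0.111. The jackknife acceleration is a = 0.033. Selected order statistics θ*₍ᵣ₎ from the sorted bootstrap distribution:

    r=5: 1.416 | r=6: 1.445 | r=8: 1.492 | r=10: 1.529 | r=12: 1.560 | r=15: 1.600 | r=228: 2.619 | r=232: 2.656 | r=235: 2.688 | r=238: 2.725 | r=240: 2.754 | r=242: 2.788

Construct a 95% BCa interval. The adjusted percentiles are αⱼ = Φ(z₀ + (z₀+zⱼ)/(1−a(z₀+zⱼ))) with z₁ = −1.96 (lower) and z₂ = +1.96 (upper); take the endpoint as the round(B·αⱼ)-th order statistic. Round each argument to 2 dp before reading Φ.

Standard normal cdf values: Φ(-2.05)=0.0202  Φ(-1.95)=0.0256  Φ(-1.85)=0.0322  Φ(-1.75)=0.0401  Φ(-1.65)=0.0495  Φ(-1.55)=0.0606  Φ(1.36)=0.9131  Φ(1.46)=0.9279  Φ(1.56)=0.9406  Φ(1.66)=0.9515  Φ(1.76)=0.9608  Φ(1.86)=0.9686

(1.416, 2.788)

Lower: z₀ + z₁ = -0.111 + (-1.960) = -2.071; 1 − a(z₀+z₁) = 1 − (0.033)(-2.071) = 1.0683; argument = -0.111 + (-2.071)/1.0683 = -2.0495 → -2.05.
α₁ = Φ(-2.05) = 0.0202; rank = round(250 × 0.0202) = 5; θ*₍5₎ = 1.416.
Upper: z₀ + z₂ = 1.849; 1 − a(z₀+z₂) = 0.9390; argument = 1.8582 → 1.86; α₂ = 0.9686; rank = 242; θ*₍242₎ = 2.788.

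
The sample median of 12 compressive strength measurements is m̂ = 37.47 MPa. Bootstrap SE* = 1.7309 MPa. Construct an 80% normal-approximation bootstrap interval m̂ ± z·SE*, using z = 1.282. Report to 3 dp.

(35.251, 39.689)

Margin = 1.282 × 1.7309 = 2.2190
Interval: 37.47 ± 2.2190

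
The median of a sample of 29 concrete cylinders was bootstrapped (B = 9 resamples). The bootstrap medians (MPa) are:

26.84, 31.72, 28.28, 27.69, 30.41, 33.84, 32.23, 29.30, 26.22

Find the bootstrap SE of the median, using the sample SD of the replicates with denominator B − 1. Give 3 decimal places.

SE* = 2.612

Bootstrap SE is the standard deviation of the 9 replicate medians.
Mean of replicates: (26.84 + 31.72 + 28.28 + 27.69 + 30.41 + 33.84 + 32.23 + 29.30 + 26.22) / 9 = 266.5300 / 9 = 29.6144
Sum of squared deviations: (−2.7744)² + (+2.1056)² + (−1.3344)² + (−1.9244)² + (+0.7956)² + (+4.2256)² + (+2.6156)² + (−0.3144)² + (−3.3944)² = 54.5656
Variance = 54.5656 / 8 = 6.8207
SE* = √6.8207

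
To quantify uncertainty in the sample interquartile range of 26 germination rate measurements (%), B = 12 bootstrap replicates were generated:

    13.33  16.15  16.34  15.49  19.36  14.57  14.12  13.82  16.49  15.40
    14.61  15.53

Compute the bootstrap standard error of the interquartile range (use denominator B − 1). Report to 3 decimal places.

Bootstrap SE is the standard deviation of the 12 replicate interquartile ranges.
Mean of replicates: (13.33 + 16.15 + 16.34 + 15.49 + 19.36 + 14.57 + 14.12 + 13.82 + 16.49 + 15.40 + 14.61 + 15.53) / 12 = 185.2100 / 12 = 15.4342
Sum of squared deviations: (−2.1042)² + (+0.7158)² + (+0.9058)² + (+0.0558)² + (+3.9258)² + (−0.8642)² + (−1.3142)² + (−1.6142)² + (+1.0558)² + (−0.0342)² + (−0.8242)² + (+0.0958)² = 28.0595
Variance = 28.0595 / 11 = 2.5509
SE* = √2.5509

SE* = 1.597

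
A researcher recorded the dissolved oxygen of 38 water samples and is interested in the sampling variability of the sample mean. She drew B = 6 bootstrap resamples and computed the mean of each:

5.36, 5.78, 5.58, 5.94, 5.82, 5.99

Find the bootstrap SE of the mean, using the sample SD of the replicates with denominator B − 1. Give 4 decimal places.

SE* = 0.2368

Bootstrap SE is the standard deviation of the 6 replicate means.
Mean of replicates: (5.36 + 5.78 + 5.58 + 5.94 + 5.82 + 5.99) / 6 = 34.47000 / 6 = 5.74500
Sum of squared deviations: (−0.38500)² + (+0.03500)² + (−0.16500)² + (+0.19500)² + (+0.07500)² + (+0.24500)² = 0.28035
Variance = 0.28035 / 5 = 0.05607
SE* = √0.05607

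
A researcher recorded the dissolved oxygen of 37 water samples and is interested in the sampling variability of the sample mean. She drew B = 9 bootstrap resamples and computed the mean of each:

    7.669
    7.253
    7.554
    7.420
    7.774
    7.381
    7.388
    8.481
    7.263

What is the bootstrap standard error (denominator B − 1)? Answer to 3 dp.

Bootstrap SE is the standard deviation of the 9 replicate means.
Mean of replicates: (7.669 + 7.253 + 7.554 + 7.420 + 7.774 + 7.381 + 7.388 + 8.481 + 7.263) / 9 = 68.1830 / 9 = 7.5759
Sum of squared deviations: (+0.0931)² + (−0.3229)² + (−0.0219)² + (−0.1559)² + (+0.1981)² + (−0.1949)² + (−0.1879)² + (+0.9051)² + (−0.3129)² = 1.1674
Variance = 1.1674 / 8 = 0.1459
SE* = √0.1459

SE* = 0.382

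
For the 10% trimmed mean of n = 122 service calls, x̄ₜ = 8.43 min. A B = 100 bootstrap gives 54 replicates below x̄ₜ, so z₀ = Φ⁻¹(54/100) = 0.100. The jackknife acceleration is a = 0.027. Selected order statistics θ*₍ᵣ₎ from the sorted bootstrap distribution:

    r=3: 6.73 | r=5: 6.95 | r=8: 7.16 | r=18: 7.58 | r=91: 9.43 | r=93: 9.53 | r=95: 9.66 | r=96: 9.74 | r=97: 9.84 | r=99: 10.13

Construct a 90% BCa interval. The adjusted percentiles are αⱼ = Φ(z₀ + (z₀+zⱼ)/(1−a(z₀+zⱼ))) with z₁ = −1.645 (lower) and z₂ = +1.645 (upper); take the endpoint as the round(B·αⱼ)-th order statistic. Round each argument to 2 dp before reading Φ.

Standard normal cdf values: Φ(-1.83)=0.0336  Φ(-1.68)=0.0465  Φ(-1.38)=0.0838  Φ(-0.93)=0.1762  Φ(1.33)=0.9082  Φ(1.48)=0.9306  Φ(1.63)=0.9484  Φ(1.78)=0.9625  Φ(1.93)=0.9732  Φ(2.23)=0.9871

(7.16, 9.84)

Lower: z₀ + z₁ = 0.100 + (-1.645) = -1.545; 1 − a(z₀+z₁) = 1 − (0.027)(-1.545) = 1.0417; argument = 0.100 + (-1.545)/1.0417 = -1.3831 → -1.38.
α₁ = Φ(-1.38) = 0.0838; rank = round(100 × 0.0838) = 8; θ*₍8₎ = 7.16.
Upper: z₀ + z₂ = 1.745; 1 − a(z₀+z₂) = 0.9529; argument = 1.9313 → 1.93; α₂ = 0.9732; rank = 97; θ*₍97₎ = 9.84.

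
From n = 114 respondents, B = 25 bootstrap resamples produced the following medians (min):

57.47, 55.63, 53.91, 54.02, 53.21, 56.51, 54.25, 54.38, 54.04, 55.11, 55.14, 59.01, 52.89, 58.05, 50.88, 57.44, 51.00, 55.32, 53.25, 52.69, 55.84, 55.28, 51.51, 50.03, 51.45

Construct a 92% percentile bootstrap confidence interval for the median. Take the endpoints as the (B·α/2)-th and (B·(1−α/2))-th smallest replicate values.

(50.03, 58.05)

Sorted replicates: 50.03, 50.88, 51.00, 51.45, 51.51, 52.69, 52.89, 53.21, 53.25, 53.91, 54.02, 54.04, 54.25, 54.38, 55.11, 55.14, 55.28, 55.32, 55.63, 55.84, 56.51, 57.44, 57.47, 58.05, 59.01
α = 0.08; lower rank = 25 × 0.040 = 1; upper rank = 25 × 0.960 = 24.
The 1st smallest replicate is 50.03; the 24th is 58.05.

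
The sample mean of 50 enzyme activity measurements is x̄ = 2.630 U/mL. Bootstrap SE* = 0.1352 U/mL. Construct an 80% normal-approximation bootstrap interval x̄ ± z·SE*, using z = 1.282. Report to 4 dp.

(2.4567, 2.8033)

Margin = 1.282 × 0.1352 = 0.17333
Interval: 2.630 ± 0.17333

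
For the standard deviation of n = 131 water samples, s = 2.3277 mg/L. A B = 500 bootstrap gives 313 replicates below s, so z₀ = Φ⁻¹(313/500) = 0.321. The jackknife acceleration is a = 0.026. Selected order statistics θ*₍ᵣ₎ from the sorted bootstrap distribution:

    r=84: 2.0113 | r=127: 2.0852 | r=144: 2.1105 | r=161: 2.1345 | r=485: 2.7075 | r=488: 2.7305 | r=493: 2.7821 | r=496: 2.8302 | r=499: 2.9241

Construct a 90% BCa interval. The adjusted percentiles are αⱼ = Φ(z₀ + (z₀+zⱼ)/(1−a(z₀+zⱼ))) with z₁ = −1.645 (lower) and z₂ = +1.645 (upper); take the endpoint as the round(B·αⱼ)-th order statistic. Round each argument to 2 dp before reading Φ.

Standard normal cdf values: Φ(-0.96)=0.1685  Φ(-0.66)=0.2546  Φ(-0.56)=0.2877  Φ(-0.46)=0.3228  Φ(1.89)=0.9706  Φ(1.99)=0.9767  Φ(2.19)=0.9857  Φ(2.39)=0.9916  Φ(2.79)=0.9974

Lower: z₀ + z₁ = 0.321 + (-1.645) = -1.324; 1 − a(z₀+z₁) = 1 − (0.026)(-1.324) = 1.0344; argument = 0.321 + (-1.324)/1.0344 = -0.9589 → -0.96.
α₁ = Φ(-0.96) = 0.1685; rank = round(500 × 0.1685) = 84; θ*₍84₎ = 2.0113.
Upper: z₀ + z₂ = 1.966; 1 − a(z₀+z₂) = 0.9489; argument = 2.3929 → 2.39; α₂ = 0.9916; rank = 496; θ*₍496₎ = 2.8302.

(2.0113, 2.8302)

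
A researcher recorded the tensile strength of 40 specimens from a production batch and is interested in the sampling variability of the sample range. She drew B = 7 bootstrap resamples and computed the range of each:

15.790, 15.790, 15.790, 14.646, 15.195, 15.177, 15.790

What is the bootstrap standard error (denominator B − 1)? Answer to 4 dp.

SE* = 0.4561

Bootstrap SE is the standard deviation of the 7 replicate ranges.
Mean of replicates: (15.790 + 15.790 + 15.790 + 14.646 + 15.195 + 15.177 + 15.790) / 7 = 108.17800 / 7 = 15.45400
Sum of squared deviations: (+0.33600)² + (+0.33600)² + (+0.33600)² + (−0.80800)² + (−0.25900)² + (−0.27700)² + (+0.33600)² = 1.24826
Variance = 1.24826 / 6 = 0.20804
SE* = √0.20804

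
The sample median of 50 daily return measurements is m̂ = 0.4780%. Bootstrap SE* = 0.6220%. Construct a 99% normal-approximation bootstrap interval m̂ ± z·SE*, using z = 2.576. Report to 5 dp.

(-1.12427, 2.08027)

Margin = 2.576 × 0.6220 = 1.602272
Interval: 0.4780 ± 1.602272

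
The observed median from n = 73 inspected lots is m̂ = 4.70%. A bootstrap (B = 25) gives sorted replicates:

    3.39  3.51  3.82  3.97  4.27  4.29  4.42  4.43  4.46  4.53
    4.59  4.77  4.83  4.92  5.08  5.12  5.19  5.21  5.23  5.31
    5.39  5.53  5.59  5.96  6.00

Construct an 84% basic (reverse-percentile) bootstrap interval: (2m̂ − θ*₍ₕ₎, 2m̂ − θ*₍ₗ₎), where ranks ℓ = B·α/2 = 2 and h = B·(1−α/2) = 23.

(3.81, 5.89)

Percentile endpoints at ranks 2 and 23: θ*₍2₎ = 3.51, θ*₍23₎ = 5.59.
Basic interval reflects these around m̂:
  lower = 2 × 4.70 − 5.59 = 3.81
  upper = 2 × 4.70 − 3.51 = 5.89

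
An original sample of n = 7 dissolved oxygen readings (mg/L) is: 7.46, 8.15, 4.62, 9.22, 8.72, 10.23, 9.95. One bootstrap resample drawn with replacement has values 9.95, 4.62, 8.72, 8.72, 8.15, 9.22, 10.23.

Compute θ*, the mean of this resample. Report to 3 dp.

θ* = 8.516

Mean = (9.95 + 4.62 + 8.72 + 8.72 + 8.15 + 9.22 + 10.23) / 7 = 59.610 / 7 = 8.516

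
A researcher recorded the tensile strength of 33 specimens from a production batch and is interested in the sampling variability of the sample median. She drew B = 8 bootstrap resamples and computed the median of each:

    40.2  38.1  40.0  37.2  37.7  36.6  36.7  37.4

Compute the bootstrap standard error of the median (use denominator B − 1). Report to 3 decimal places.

SE* = 1.393

Bootstrap SE is the standard deviation of the 8 replicate medians.
Mean of replicates: (40.2 + 38.1 + 40.0 + 37.2 + 37.7 + 36.6 + 36.7 + 37.4) / 8 = 303.9000 / 8 = 37.9875
Sum of squared deviations: (+2.2125)² + (+0.1125)² + (+2.0125)² + (−0.7875)² + (−0.2875)² + (−1.3875)² + (−1.2875)² + (−0.5875)² = 13.5887
Variance = 13.5887 / 7 = 1.9412
SE* = √1.9412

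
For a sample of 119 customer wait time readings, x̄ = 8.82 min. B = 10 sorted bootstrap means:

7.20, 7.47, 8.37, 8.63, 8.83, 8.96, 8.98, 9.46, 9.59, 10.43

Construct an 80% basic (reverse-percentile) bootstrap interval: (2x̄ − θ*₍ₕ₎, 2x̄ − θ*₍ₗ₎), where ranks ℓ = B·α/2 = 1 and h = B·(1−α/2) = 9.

Percentile endpoints at ranks 1 and 9: θ*₍1₎ = 7.20, θ*₍9₎ = 9.59.
Basic interval reflects these around x̄:
  lower = 2 × 8.82 − 9.59 = 8.05
  upper = 2 × 8.82 − 7.20 = 10.44

(8.05, 10.44)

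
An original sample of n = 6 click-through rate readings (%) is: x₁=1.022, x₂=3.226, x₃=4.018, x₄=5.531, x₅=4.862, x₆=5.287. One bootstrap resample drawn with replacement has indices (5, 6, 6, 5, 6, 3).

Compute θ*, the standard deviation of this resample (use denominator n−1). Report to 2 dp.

θ* = 0.49

Resample values: 4.862, 5.287, 5.287, 4.862, 5.287, 4.018.
Mean = 4.9338; sum of squared deviations = 1.2233
s² = 1.2233 / 5 = 0.2447
s = √0.2447 = 0.49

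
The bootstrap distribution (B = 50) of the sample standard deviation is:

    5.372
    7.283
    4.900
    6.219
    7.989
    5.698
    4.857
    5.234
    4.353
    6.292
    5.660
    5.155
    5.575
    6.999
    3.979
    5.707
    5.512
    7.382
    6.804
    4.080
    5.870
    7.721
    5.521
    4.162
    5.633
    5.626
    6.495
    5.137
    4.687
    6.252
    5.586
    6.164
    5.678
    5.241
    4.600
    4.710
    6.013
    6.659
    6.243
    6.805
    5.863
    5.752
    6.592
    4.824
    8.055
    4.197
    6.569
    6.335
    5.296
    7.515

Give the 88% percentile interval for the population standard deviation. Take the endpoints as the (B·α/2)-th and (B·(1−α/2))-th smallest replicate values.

(4.162, 7.515)

Sorted replicates: 3.979, 4.080, 4.162, 4.197, 4.353, 4.600, 4.687, 4.710, 4.824, 4.857, 4.900, 5.137, 5.155, 5.234, 5.241, 5.296, 5.372, 5.512, 5.521, 5.575, 5.586, 5.626, 5.633, 5.660, 5.678, 5.698, 5.707, 5.752, 5.863, 5.870, 6.013, 6.164, 6.219, 6.243, 6.252, 6.292, 6.335, 6.495, 6.569, 6.592, 6.659, 6.804, 6.805, 6.999, 7.283, 7.382, 7.515, 7.721, 7.989, 8.055
α = 0.12; lower rank = 50 × 0.060 = 3; upper rank = 50 × 0.940 = 47.
The 3rd smallest replicate is 4.162; the 47th is 7.515.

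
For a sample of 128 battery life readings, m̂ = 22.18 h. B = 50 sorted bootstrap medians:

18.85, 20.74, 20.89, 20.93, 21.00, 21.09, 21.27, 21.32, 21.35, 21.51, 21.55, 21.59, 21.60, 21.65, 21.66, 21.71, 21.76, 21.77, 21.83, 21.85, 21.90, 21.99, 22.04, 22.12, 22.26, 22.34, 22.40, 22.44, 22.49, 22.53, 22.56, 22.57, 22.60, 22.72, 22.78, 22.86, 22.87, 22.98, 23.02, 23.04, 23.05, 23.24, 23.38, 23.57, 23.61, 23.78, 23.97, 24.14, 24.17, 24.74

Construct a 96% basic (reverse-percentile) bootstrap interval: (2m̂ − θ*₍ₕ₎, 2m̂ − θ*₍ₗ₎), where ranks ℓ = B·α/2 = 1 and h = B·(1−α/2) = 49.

Percentile endpoints at ranks 1 and 49: θ*₍1₎ = 18.85, θ*₍49₎ = 24.17.
Basic interval reflects these around m̂:
  lower = 2 × 22.18 − 24.17 = 20.19
  upper = 2 × 22.18 − 18.85 = 25.51

(20.19, 25.51)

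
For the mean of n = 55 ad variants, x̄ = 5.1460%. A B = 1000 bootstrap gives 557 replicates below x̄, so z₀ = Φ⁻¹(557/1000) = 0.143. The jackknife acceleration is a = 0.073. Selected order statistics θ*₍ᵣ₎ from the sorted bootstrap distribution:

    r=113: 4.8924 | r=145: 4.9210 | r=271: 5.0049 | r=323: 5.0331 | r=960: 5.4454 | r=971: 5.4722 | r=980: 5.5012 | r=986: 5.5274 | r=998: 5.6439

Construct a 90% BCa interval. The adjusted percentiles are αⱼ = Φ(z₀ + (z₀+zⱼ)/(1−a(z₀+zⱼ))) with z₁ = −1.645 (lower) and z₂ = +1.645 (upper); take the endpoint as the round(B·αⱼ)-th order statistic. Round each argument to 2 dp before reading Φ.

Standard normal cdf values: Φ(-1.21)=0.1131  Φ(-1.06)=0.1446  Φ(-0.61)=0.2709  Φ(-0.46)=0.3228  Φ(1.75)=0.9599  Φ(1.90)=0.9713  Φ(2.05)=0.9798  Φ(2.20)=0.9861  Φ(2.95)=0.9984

Lower: z₀ + z₁ = 0.143 + (-1.645) = -1.502; 1 − a(z₀+z₁) = 1 − (0.073)(-1.502) = 1.1096; argument = 0.143 + (-1.502)/1.1096 = -1.2106 → -1.21.
α₁ = Φ(-1.21) = 0.1131; rank = round(1000 × 0.1131) = 113; θ*₍113₎ = 4.8924.
Upper: z₀ + z₂ = 1.788; 1 − a(z₀+z₂) = 0.8695; argument = 2.1994 → 2.20; α₂ = 0.9861; rank = 986; θ*₍986₎ = 5.5274.

(4.8924, 5.5274)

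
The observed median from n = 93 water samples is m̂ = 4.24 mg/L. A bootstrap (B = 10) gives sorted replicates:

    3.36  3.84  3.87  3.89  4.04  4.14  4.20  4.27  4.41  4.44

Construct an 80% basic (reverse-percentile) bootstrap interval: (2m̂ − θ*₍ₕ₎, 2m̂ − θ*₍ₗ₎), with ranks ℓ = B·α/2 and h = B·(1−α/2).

Percentile endpoints at ranks 1 and 9: θ*₍1₎ = 3.36, θ*₍9₎ = 4.41.
Basic interval reflects these around m̂:
  lower = 2 × 4.24 − 4.41 = 4.07
  upper = 2 × 4.24 − 3.36 = 5.12

(4.07, 5.12)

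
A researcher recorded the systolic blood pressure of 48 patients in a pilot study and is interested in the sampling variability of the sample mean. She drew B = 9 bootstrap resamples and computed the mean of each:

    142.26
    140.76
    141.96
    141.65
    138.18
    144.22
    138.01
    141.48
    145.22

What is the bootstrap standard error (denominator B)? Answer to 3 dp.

SE* = 2.256

Bootstrap SE is the standard deviation of the 9 replicate means.
Mean of replicates: (142.26 + 140.76 + 141.96 + 141.65 + 138.18 + 144.22 + 138.01 + 141.48 + 145.22) / 9 = 1273.7400 / 9 = 141.5267
Sum of squared deviations: (+0.7333)² + (−0.7667)² + (+0.4333)² + (+0.1233)² + (−3.3467)² + (+2.6933)² + (−3.5167)² + (−0.0467)² + (+3.6933)² = 45.7926
Variance = 45.7926 / 9 = 5.0881
SE* = √5.0881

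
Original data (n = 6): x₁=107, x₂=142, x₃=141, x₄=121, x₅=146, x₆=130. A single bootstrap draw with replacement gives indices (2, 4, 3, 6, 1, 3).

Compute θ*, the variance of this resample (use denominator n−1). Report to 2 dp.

Resample values: 142, 121, 141, 130, 107, 141.
Mean = 130.3333; sum of squared deviations = 995.3333
s² = 995.3333 / 5 = 199.0667

θ* = 199.07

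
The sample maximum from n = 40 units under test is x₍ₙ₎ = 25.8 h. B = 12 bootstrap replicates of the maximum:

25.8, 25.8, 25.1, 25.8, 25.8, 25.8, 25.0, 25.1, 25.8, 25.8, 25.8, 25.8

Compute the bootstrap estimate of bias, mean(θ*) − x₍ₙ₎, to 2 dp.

mean(θ*) = (25.8 + 25.8 + 25.1 + 25.8 + 25.8 + 25.8 + 25.0 + 25.1 + 25.8 + 25.8 + 25.8 + 25.8) / 12 = 25.617
bias = 25.617 − 25.8

bias = −0.18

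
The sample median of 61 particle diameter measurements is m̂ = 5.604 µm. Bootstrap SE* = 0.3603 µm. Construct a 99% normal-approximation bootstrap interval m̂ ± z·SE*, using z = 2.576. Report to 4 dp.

Margin = 2.576 × 0.3603 = 0.92813
Interval: 5.604 ± 0.92813

(4.6759, 6.5321)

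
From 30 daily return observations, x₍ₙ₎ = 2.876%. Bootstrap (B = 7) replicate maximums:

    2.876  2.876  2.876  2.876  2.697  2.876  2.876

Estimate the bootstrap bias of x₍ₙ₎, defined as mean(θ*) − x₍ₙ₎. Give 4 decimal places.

bias = −0.0256

mean(θ*) = (2.876 + 2.876 + 2.876 + 2.876 + 2.697 + 2.876 + 2.876) / 7 = 2.85043
bias = 2.85043 − 2.876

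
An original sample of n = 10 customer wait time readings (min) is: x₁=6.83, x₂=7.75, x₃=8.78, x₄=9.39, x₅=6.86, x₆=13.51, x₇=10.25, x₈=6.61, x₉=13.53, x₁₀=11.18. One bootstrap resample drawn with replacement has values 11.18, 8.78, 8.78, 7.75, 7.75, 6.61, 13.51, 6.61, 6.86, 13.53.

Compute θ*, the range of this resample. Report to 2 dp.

θ* = 6.92

Range = 13.53 − 6.61 = 6.92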